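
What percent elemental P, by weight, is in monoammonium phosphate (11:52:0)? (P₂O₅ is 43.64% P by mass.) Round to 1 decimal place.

%P = 52 × 0.4364 = 22.6928%.

22.7% P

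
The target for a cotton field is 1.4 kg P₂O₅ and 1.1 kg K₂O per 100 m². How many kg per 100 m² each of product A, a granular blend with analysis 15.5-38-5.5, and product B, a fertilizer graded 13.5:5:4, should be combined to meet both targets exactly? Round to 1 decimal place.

0.1 kg product A, 27.4 kg product B

Let a = kg of product A, b = kg of product B (per 100 m²).
P₂O₅: 0.38·a + 0.05·b = 1.4
K₂O: 0.055·a + 0.04·b = 1.1
Eliminate a: (row1) − 0.38/0.055·(row2) → -0.226364·b = -6.2, so b = 27.3896.
Back-substitute: a = (1.4 − 0.05·27.3896) / 0.38 = 0.0803213.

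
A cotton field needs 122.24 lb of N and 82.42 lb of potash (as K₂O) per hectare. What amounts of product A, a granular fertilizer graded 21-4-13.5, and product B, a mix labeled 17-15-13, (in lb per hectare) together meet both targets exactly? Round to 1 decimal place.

With a, b = lb per hectare of product A and product B:
N: 0.21·a + 0.17·b = 122.24
K₂O: 0.135·a + 0.13·b = 82.42
From row1: a = (122.24 − 0.17·b) / 0.21.
Into row2: 0.135·(122.24 − 0.17·b)/0.21 + 0.13·b = 82.42 → b = 185.241, a = 432.138.

432.1 lb product A, 185.2 lb product B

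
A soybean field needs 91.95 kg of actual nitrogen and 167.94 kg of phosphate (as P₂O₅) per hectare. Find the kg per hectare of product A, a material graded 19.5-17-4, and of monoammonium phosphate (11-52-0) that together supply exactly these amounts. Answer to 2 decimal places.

Per-hectare balance (a = product A, b = monoammonium phosphate):
N: 0.195·a + 0.11·b = 91.95
P₂O₅: 0.17·a + 0.52·b = 167.94
Eliminate b: (row1) − 0.11/0.52·(row2) → 0.159038·a = 56.4242, so a = 354.784.
Then b = (167.94 − 0.17·354.784) / 0.52 = 206.9746.

354.78 kg product A, 206.97 kg monoammonium phosphate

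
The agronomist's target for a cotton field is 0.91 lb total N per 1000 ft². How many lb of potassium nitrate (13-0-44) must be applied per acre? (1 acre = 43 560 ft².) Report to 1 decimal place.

304.9 lb of product per acre

Product per 1000 ft² = 0.91 / 13% = 7 lb.
Convert to per acre: 7 × 43.56 = 304.92 lb.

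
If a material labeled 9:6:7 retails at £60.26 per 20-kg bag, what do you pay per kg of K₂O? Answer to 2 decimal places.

£43.04 per kg K₂O

K₂O in bag = 20 × 7% = 1.4 kg.
Cost per kg K₂O = £60.26 / 1.4 = £43.0429.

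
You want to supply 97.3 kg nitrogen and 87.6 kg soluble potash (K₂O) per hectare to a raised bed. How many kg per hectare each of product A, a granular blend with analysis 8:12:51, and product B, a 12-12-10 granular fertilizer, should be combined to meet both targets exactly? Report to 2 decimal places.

Let a = kg of product A, b = kg of product B (per hectare).
N: 0.08·a + 0.12·b = 97.3
K₂O: 0.51·a + 0.1·b = 87.6
Eliminate a: (row1) − 0.08/0.51·(row2) → 0.104314·b = 83.5588, so b = 801.034.
Back-substitute: a = (97.3 − 0.12·801.034) / 0.08 = 14.6992.

14.70 kg product A, 801.03 kg product B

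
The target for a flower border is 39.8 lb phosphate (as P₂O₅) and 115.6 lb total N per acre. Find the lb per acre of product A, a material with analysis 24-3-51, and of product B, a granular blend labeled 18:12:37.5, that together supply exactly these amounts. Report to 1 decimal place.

286.7 lb product A, 260.0 lb product B

Per-acre balance (a = product A, b = product B):
P₂O₅: 0.03·a + 0.12·b = 39.8
N: 0.24·a + 0.18·b = 115.6
From row1: a = (39.8 − 0.12·b) / 0.03.
Into row2: 0.24·(39.8 − 0.12·b)/0.03 + 0.18·b = 115.6 → b = 260, a = 286.667.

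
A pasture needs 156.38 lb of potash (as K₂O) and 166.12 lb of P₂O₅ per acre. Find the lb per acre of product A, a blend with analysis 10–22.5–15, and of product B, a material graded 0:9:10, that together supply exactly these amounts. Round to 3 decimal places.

281.978 lb product A, 1140.833 lb product B

Per-acre balance (a = product A, b = product B):
K₂O: 0.15·a + 0.1·b = 156.38
P₂O₅: 0.225·a + 0.09·b = 166.12
Eliminate a: (row1) − 0.15/0.225·(row2) → 0.04·b = 45.6333, so b = 1140.8333.
Back-substitute: a = (156.38 − 0.1·1140.8333) / 0.15 = 281.9778.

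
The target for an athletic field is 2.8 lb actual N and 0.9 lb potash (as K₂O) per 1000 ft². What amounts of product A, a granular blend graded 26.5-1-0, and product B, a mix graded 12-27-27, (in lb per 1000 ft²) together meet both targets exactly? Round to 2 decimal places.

9.06 lb product A, 3.33 lb product B

With a, b = lb per 1000 ft² of product A and product B:
N: 0.265·a + 0.12·b = 2.8
K₂O: 0·a + 0.27·b = 0.9
Solving simultaneously: a = 9.0566, b = 3.33333.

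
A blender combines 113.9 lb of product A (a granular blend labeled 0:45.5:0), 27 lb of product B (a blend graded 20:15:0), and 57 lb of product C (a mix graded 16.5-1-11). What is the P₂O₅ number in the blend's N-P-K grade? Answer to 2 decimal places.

28.52% P₂O₅

Total mass = 113.9 + 27 + 57 = 197.9 lb.
P₂O₅ mass = 45.5%×113.9 + 15%×27 + 1%×57 = 56.4445 lb.
% P₂O₅ = 56.4445 / 197.9 = 28.5217%.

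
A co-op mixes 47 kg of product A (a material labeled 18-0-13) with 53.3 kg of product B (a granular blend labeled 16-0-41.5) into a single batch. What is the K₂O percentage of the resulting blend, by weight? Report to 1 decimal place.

Total mass = 47 + 53.3 = 100.3 kg.
K₂O mass = 13%×47 + 41.5%×53.3 = 28.2295 kg.
% K₂O = 28.2295 / 100.3 = 28.1451%.

28.1% K₂O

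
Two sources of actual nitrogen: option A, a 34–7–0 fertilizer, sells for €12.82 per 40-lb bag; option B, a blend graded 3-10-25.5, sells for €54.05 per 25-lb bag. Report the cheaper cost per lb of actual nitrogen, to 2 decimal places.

option A: N per bag = 40 × 34% = 13.6 lb; cost = 12.82 / 13.6 = €0.9426/lb N.
option B: N per bag = 25 × 3% = 0.75 lb; cost = 54.05 / 0.75 = €72.0667/lb N.
option A is cheaper.

€0.94 per lb N (option A)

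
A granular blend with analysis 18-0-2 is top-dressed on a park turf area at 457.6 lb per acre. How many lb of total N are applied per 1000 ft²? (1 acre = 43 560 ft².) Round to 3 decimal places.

1.891 lb N per thousand sq ft

nitrogen per acre = 457.6 × 18% = 82.368 lb.
Convert to per 1000 ft²: 82.368 × 0.0229568 = 1.89091 lb.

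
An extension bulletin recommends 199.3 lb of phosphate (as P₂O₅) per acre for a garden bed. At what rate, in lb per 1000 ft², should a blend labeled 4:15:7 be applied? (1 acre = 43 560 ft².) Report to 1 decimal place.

Product per acre = 199.3 / 15% = 1328.67 lb.
Convert to per 1000 ft²: 1328.67 × 0.0229568 = 30.502 lb.

30.5 lb of product per thousand sq ft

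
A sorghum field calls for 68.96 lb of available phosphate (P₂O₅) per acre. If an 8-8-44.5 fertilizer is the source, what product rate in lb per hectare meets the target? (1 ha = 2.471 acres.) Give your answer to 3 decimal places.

2130.002 lb of product per hectare

Product per acre = 68.96 / 8% = 862 lb.
Convert to per hectare: 862 × 2.471 = 2130.002 lb.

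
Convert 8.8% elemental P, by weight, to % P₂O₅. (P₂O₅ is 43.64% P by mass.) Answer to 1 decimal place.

%P₂O₅ = 8.8 / 0.4364 = 20.165%.

20.2% P₂O₅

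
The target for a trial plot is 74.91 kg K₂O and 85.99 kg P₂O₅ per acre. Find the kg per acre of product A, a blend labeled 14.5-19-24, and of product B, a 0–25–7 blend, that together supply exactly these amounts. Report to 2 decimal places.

Per-acre balance (a = product A, b = product B):
K₂O: 0.24·a + 0.07·b = 74.91
P₂O₅: 0.19·a + 0.25·b = 85.99
Eliminate a: (row1) − 0.24/0.19·(row2) → -0.245789·b = -33.7089, so b = 137.146.
Back-substitute: a = (74.91 − 0.07·137.146) / 0.24 = 272.124.

272.12 kg product A, 137.15 kg product B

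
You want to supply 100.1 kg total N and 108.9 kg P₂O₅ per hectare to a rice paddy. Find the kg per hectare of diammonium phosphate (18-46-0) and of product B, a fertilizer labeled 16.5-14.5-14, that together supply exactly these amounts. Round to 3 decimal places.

Per-hectare balance (a = diammonium phosphate, b = product B):
N: 0.18·a + 0.165·b = 100.1
P₂O₅: 0.46·a + 0.145·b = 108.9
From row1: a = (100.1 − 0.165·b) / 0.18.
Into row2: 0.46·(100.1 − 0.165·b)/0.18 + 0.145·b = 108.9 → b = 531.00402, a = 69.3574.

69.357 kg diammonium phosphate, 531.004 kg product B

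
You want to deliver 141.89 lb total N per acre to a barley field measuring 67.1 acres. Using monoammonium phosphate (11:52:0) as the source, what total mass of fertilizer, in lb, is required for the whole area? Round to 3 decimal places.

Product per acre = 141.89 / 11% = 1289.91 lb.
Total product = 1289.91 × 67.1 = 86552.9 lb.

86552.900 lb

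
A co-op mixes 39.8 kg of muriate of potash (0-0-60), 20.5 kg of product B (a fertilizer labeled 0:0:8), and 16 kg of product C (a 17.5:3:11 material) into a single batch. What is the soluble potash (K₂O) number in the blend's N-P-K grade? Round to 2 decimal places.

Total mass = 39.8 + 20.5 + 16 = 76.3 kg.
K₂O mass = 60%×39.8 + 8%×20.5 + 11%×16 = 27.28 kg.
% K₂O = 27.28 / 76.3 = 35.7536%.

35.75% K₂O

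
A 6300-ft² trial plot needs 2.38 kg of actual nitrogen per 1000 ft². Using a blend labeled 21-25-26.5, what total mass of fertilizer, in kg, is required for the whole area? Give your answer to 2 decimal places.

Product per 1000 ft² = 2.38 / 21% = 11.3333 kg.
Total product = 11.3333 × 6300 / 1000 = 71.4 kg.

71.40 kg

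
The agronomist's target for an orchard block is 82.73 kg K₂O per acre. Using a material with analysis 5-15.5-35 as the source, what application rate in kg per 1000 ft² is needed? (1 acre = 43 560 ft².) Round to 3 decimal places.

Product per acre = 82.73 / 35% = 236.371 kg.
Convert to per 1000 ft²: 236.371 × 0.0229568 = 5.42634 kg.

5.426 kg of product per thousand sq ft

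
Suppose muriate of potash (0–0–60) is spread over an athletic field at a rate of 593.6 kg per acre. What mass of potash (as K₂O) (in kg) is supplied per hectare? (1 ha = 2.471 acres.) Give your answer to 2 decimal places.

880.07 kg K₂O per hectare

K₂O per acre = 593.6 × 60% = 356.16 kg.
Convert to per hectare: 356.16 × 2.471 = 880.071 kg.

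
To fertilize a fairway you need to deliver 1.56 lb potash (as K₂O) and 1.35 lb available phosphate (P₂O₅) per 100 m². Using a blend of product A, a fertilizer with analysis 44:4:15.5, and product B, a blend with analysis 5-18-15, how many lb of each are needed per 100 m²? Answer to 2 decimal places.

3.58 lb product A, 6.71 lb product B

Per-100 m² balance (a = product A, b = product B):
K₂O: 0.155·a + 0.15·b = 1.56
P₂O₅: 0.04·a + 0.18·b = 1.35
Solving simultaneously: a = 3.57534, b = 6.70548.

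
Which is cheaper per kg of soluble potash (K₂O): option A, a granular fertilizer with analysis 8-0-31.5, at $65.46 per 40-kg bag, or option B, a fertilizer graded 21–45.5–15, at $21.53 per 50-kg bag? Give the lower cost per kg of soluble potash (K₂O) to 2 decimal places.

option A: K₂O per bag = 40 × 31.5% = 12.6 kg; cost = 65.46 / 12.6 = $5.1952/kg K₂O.
option B: K₂O per bag = 50 × 15% = 7.5 kg; cost = 21.53 / 7.5 = $2.8707/kg K₂O.
option B is cheaper.

$2.87 per kg K₂O (option B)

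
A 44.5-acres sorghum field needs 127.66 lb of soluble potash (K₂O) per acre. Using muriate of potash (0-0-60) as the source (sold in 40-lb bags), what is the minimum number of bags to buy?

Product per acre = 127.66 / 60% = 212.767 lb.
Total product = 212.767 × 44.5 = 9468.12 lb.
Bags = ⌈9468.12 / 40⌉ = 237.

237 bags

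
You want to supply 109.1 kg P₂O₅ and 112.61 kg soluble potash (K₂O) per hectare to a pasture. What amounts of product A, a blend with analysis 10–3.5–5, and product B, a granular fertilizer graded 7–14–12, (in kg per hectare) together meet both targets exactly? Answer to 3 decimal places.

954.786 kg product A, 540.589 kg product B

Let a = kg of product A, b = kg of product B (per hectare).
P₂O₅: 0.035·a + 0.14·b = 109.1
K₂O: 0.05·a + 0.12·b = 112.61
From row1: a = (109.1 − 0.14·b) / 0.035.
Into row2: 0.05·(109.1 − 0.14·b)/0.035 + 0.12·b = 112.61 → b = 540.5893, a = 954.7857.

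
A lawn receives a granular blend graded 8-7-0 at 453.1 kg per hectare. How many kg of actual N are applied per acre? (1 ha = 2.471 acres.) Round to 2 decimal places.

14.67 kg N per acre

nitrogen per hectare = 453.1 × 8% = 36.248 kg.
Convert to per acre: 36.248 × 0.404694 = 14.6694 kg.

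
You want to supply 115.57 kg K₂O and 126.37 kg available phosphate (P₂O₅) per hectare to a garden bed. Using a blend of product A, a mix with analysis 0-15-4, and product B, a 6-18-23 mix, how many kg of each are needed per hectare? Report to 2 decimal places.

302.66 kg product A, 449.84 kg product B

Let a = kg of product A, b = kg of product B (per hectare).
K₂O: 0.04·a + 0.23·b = 115.57
P₂O₅: 0.15·a + 0.18·b = 126.37
Eliminate b: (row1) − 0.23/0.18·(row2) → -0.151667·a = -45.9028, so a = 302.656.
Then b = (126.37 − 0.15·302.656) / 0.18 = 449.842.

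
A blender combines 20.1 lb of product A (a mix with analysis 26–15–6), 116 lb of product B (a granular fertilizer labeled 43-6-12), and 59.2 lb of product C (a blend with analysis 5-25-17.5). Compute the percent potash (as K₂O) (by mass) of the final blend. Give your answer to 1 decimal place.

Total mass = 20.1 + 116 + 59.2 = 195.3 lb.
K₂O mass = 6%×20.1 + 12%×116 + 17.5%×59.2 = 25.486 lb.
% K₂O = 25.486 / 195.3 = 13.0497%.

13.0% K₂O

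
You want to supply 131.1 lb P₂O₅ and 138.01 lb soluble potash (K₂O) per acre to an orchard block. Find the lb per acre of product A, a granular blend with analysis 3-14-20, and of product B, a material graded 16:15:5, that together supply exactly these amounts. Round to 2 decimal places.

615.07 lb product A, 299.94 lb product B

Per-acre balance (a = product A, b = product B):
P₂O₅: 0.14·a + 0.15·b = 131.1
K₂O: 0.2·a + 0.05·b = 138.01
Eliminate a: (row1) − 0.14/0.2·(row2) → 0.115·b = 34.493, so b = 299.939.
Back-substitute: a = (131.1 − 0.15·299.939) / 0.14 = 615.065.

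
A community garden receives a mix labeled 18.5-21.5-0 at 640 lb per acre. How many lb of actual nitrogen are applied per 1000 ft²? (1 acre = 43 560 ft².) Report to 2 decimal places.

2.72 lb N per thousand sq ft

nitrogen per acre = 640 × 18.5% = 118.4 lb.
Convert to per 1000 ft²: 118.4 × 0.0229568 = 2.71809 lb.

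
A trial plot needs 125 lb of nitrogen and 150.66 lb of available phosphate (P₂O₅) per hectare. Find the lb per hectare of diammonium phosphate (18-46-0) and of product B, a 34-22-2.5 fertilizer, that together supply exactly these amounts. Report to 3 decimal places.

203.120 lb diammonium phosphate, 260.113 lb product B

Per-hectare balance (a = diammonium phosphate, b = product B):
N: 0.18·a + 0.34·b = 125
P₂O₅: 0.46·a + 0.22·b = 150.66
From row1: a = (125 − 0.34·b) / 0.18.
Into row2: 0.46·(125 − 0.34·b)/0.18 + 0.22·b = 150.66 → b = 260.11301, a = 203.1199.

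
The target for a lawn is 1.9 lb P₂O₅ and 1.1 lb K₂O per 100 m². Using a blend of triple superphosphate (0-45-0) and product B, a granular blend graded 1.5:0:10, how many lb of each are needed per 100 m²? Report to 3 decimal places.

Let a = lb of triple superphosphate, b = lb of product B (per 100 m²).
P₂O₅: 0.45·a + 0·b = 1.9
K₂O: 0·a + 0.1·b = 1.1
Solving simultaneously: a = 4.22222, b = 11.

4.222 lb triple superphosphate, 11.000 lb product B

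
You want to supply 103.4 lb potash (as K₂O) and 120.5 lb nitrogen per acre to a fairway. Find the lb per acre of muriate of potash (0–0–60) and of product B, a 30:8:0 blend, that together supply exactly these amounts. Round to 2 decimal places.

Per-acre balance (a = muriate of potash, b = product B):
K₂O: 0.6·a + 0·b = 103.4
N: 0·a + 0.3·b = 120.5
Solving simultaneously: a = 172.333, b = 401.667.

172.33 lb muriate of potash, 401.67 lb product B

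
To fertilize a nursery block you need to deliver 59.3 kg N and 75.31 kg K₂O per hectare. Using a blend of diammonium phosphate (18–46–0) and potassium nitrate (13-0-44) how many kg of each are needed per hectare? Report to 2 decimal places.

Let a = kg of diammonium phosphate, b = kg of potassium nitrate (per hectare).
N: 0.18·a + 0.13·b = 59.3
K₂O: 0·a + 0.44·b = 75.31
Solving simultaneously: a = 205.8295, b = 171.159.

205.83 kg diammonium phosphate, 171.16 kg potassium nitrate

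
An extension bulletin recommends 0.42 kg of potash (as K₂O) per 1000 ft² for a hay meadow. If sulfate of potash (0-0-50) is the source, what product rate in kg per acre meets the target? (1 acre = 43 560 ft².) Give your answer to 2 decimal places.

36.59 kg of product per acre

Product per 1000 ft² = 0.42 / 50% = 0.84 kg.
Convert to per acre: 0.84 × 43.56 = 36.5904 kg.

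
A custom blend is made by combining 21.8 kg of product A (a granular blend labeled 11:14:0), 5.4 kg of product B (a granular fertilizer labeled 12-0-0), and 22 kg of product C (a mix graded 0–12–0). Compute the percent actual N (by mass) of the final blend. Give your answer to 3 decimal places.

Total mass = 21.8 + 5.4 + 22 = 49.2 kg.
N mass = 11%×21.8 + 12%×5.4 + 0%×22 = 3.046 kg.
% N = 3.046 / 49.2 = 6.19106%.

6.191% N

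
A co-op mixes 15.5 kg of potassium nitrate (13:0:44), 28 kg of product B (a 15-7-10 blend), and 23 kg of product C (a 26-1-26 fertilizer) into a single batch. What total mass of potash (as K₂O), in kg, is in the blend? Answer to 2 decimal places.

K₂O mass = 44%×15.5 + 10%×28 + 26%×23 = 15.6 kg.

15.60 kg K₂O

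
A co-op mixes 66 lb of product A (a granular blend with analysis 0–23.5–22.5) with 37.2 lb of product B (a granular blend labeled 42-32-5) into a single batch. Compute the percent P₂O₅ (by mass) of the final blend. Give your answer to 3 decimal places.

26.564% P₂O₅

Total mass = 66 + 37.2 = 103.2 lb.
P₂O₅ mass = 23.5%×66 + 32%×37.2 = 27.414 lb.
% P₂O₅ = 27.414 / 103.2 = 26.56395%.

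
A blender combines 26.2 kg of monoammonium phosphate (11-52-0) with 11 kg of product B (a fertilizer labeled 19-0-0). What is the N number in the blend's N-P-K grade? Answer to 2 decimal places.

13.37% N

Total mass = 26.2 + 11 = 37.2 kg.
N mass = 11%×26.2 + 19%×11 = 4.972 kg.
% N = 4.972 / 37.2 = 13.3656%.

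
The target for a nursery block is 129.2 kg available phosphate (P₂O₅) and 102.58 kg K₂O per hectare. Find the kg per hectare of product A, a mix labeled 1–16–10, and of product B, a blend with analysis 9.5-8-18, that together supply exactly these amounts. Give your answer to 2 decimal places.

Per-hectare balance (a = product A, b = product B):
P₂O₅: 0.16·a + 0.08·b = 129.2
K₂O: 0.1·a + 0.18·b = 102.58
Eliminate b: (row1) − 0.08/0.18·(row2) → 0.115556·a = 83.6089, so a = 723.538.
Then b = (102.58 − 0.1·723.538) / 0.18 = 167.923.

723.54 kg product A, 167.92 kg product B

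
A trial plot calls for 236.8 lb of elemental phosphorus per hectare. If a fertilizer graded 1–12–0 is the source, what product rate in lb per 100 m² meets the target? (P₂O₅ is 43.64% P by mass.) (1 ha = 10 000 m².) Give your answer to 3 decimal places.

As P₂O₅: 236.8 / 0.4364 = 542.621 lb per hectare.
Product per hectare = 542.621 / 12% = 4521.85 lb.
Convert to per 100 m²: 4521.85 × 0.01 = 45.21845 lb.

45.218 lb of product per hundred sq m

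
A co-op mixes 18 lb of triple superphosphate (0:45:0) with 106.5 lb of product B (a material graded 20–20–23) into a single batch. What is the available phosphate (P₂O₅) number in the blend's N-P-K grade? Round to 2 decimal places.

23.61% P₂O₅

Total mass = 18 + 106.5 = 124.5 lb.
P₂O₅ mass = 45%×18 + 20%×106.5 = 29.4 lb.
% P₂O₅ = 29.4 / 124.5 = 23.6145%.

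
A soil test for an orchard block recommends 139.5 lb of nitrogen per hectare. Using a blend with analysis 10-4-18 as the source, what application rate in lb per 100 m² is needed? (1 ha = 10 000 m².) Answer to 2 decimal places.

13.95 lb of product per hundred sq m

Product per hectare = 139.5 / 10% = 1395 lb.
Convert to per 100 m²: 1395 × 0.01 = 13.95 lb.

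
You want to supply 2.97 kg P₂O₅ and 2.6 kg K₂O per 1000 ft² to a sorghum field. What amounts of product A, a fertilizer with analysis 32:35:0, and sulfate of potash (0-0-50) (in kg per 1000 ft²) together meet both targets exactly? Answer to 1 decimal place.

With a, b = kg per 1000 ft² of product A and sulfate of potash:
P₂O₅: 0.35·a + 0·b = 2.97
K₂O: 0·a + 0.5·b = 2.6
Solving simultaneously: a = 8.48571, b = 5.2.

8.5 kg product A, 5.2 kg sulfate of potash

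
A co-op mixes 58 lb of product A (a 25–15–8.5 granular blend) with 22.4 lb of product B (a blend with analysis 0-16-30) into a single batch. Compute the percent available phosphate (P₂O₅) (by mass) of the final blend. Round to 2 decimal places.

Total mass = 58 + 22.4 = 80.4 lb.
P₂O₅ mass = 15%×58 + 16%×22.4 = 12.284 lb.
% P₂O₅ = 12.284 / 80.4 = 15.2786%.

15.28% P₂O₅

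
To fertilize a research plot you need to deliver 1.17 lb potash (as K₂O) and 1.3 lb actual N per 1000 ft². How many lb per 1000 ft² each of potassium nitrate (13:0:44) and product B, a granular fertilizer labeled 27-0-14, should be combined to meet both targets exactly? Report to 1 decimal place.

With a, b = lb per 1000 ft² of potassium nitrate and product B:
K₂O: 0.44·a + 0.14·b = 1.17
N: 0.13·a + 0.27·b = 1.3
Eliminate a: (row1) − 0.44/0.13·(row2) → -0.773846·b = -3.23, so b = 4.17396.
Back-substitute: a = (1.17 − 0.14·4.17396) / 0.44 = 1.33101.

1.3 lb potassium nitrate, 4.2 lb product B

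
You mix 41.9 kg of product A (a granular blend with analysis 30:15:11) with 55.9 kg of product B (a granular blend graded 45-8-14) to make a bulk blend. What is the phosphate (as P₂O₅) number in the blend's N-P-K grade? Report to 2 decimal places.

11.00% P₂O₅

Total mass = 41.9 + 55.9 = 97.8 kg.
P₂O₅ mass = 15%×41.9 + 8%×55.9 = 10.757 kg.
% P₂O₅ = 10.757 / 97.8 = 10.999%.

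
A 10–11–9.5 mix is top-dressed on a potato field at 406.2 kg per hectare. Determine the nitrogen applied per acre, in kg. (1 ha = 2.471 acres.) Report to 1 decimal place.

16.4 kg N per acre

nitrogen per hectare = 406.2 × 10% = 40.62 kg.
Convert to per acre: 40.62 × 0.404694 = 16.4387 kg.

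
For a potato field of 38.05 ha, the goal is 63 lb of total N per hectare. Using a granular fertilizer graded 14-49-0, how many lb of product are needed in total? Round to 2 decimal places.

Product per hectare = 63 / 14% = 450 lb.
Total product = 450 × 38.05 = 17122.5 lb.

17122.50 lb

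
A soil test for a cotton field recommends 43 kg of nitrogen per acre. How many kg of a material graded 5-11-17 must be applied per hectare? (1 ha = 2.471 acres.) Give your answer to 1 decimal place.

Product per acre = 43 / 5% = 860 kg.
Convert to per hectare: 860 × 2.471 = 2125.06 kg.

2125.1 kg of product per hectare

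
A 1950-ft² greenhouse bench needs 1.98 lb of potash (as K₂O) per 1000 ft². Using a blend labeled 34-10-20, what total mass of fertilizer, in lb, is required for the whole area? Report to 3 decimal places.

19.305 lb

Product per 1000 ft² = 1.98 / 20% = 9.9 lb.
Total product = 9.9 × 1950 / 1000 = 19.305 lb.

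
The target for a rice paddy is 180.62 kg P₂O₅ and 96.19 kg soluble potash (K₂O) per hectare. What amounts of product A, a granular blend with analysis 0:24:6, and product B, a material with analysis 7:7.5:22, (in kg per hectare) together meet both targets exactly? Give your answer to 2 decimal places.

673.34 kg product A, 253.59 kg product B

With a, b = kg per hectare of product A and product B:
P₂O₅: 0.24·a + 0.075·b = 180.62
K₂O: 0.06·a + 0.22·b = 96.19
Eliminate a: (row1) − 0.24/0.06·(row2) → -0.805·b = -204.14, so b = 253.5901.
Back-substitute: a = (180.62 − 0.075·253.5901) / 0.24 = 673.336.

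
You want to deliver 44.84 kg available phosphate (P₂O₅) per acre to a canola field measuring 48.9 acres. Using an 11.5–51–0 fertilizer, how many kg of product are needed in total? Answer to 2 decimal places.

Product per acre = 44.84 / 51% = 87.9216 kg.
Total product = 87.9216 × 48.9 = 4299.3647 kg.

4299.36 kg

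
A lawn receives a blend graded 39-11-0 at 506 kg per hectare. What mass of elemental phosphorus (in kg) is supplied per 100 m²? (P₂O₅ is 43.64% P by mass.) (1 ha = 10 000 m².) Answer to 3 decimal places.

0.243 kg P per hundred sq m

P₂O₅ per hectare = 506 × 11% = 55.66 kg.
Elemental P = 55.66 × 0.4364 = 24.29 kg per hectare.
Convert to per 100 m²: 24.29 × 0.01 = 0.2429 kg.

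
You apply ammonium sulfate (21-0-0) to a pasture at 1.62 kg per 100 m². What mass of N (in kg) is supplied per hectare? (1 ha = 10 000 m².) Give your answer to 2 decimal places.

nitrogen per 100 m² = 1.62 × 21% = 0.3402 kg.
Convert to per hectare: 0.3402 × 100 = 34.02 kg.

34.02 kg N per hectare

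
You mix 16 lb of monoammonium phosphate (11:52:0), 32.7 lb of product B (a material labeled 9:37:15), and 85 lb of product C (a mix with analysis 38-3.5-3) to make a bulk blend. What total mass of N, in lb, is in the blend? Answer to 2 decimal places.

37.00 lb N

N mass = 11%×16 + 9%×32.7 + 38%×85 = 37.003 lb.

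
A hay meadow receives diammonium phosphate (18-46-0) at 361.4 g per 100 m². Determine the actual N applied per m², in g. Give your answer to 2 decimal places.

0.65 g N per sq m

nitrogen per 100 m² = 361.4 × 18% = 65.052 g.
Convert to per m²: 65.052 × 0.01 = 0.65052 g.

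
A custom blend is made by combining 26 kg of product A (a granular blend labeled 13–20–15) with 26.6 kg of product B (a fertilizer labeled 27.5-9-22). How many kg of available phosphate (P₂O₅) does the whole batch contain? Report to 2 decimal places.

7.59 kg P₂O₅

P₂O₅ mass = 20%×26 + 9%×26.6 = 7.594 kg.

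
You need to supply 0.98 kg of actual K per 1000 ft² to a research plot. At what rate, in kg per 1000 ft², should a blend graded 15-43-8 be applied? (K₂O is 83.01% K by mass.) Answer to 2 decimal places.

14.76 kg of product per thousand sq ft

As K₂O: 0.98 / 0.8301 = 1.18058 kg per 1000 ft².
Product per 1000 ft² = 1.18058 / 8% = 14.7573 kg.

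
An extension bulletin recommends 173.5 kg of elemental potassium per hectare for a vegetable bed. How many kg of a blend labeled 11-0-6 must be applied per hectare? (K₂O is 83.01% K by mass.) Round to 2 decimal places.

3483.52 kg of product per hectare

As K₂O: 173.5 / 0.8301 = 209.011 kg per hectare.
Product per hectare = 209.011 / 6% = 3483.516 kg.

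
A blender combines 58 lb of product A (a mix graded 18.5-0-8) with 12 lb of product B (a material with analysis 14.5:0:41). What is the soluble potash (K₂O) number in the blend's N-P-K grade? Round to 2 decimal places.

Total mass = 58 + 12 = 70 lb.
K₂O mass = 8%×58 + 41%×12 = 9.56 lb.
% K₂O = 9.56 / 70 = 13.6571%.

13.66% K₂O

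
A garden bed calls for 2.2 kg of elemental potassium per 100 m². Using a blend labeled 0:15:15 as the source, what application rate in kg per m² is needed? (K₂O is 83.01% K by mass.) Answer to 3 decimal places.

0.177 kg of product per sq m

As K₂O: 2.2 / 0.8301 = 2.65028 kg per 100 m².
Product per 100 m² = 2.65028 / 15% = 17.6686 kg.
Convert to per m²: 17.6686 × 0.01 = 0.176686 kg.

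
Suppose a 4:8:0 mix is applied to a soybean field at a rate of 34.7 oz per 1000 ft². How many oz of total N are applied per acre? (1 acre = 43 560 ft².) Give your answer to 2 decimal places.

60.46 oz N per acre

nitrogen per 1000 ft² = 34.7 × 4% = 1.388 oz.
Convert to per acre: 1.388 × 43.56 = 60.4613 oz.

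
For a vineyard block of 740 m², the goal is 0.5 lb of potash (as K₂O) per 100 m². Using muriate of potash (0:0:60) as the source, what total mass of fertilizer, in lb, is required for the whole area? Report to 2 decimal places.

6.17 lb

Product per 100 m² = 0.5 / 60% = 0.833333 lb.
Total product = 0.833333 × 740 / 100 = 6.16667 lb.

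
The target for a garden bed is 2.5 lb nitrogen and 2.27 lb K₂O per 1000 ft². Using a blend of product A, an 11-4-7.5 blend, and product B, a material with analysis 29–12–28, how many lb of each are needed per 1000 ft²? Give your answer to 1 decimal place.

Let a = lb of product A, b = lb of product B (per 1000 ft²).
N: 0.11·a + 0.29·b = 2.5
K₂O: 0.075·a + 0.28·b = 2.27
From row1: a = (2.5 − 0.29·b) / 0.11.
Into row2: 0.075·(2.5 − 0.29·b)/0.11 + 0.28·b = 2.27 → b = 6.87293, a = 4.60773.

4.6 lb product A, 6.9 lb product B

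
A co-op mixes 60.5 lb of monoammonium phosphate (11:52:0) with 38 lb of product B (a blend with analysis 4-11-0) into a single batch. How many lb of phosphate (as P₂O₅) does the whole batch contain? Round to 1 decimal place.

P₂O₅ mass = 52%×60.5 + 11%×38 = 35.64 lb.

35.6 lb P₂O₅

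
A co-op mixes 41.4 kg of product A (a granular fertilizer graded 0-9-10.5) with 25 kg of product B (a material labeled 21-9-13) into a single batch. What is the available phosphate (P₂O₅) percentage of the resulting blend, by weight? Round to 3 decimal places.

Total mass = 41.4 + 25 = 66.4 kg.
P₂O₅ mass = 9%×41.4 + 9%×25 = 5.976 kg.
% P₂O₅ = 5.976 / 66.4 = 9%.

9.000% P₂O₅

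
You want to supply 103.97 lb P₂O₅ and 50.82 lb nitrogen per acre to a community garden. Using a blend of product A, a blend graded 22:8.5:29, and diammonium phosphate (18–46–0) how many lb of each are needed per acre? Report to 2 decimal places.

54.28 lb product A, 215.99 lb diammonium phosphate

Per-acre balance (a = product A, b = diammonium phosphate):
P₂O₅: 0.085·a + 0.46·b = 103.97
N: 0.22·a + 0.18·b = 50.82
Eliminate b: (row1) − 0.46/0.18·(row2) → -0.477222·a = -25.9033, so a = 54.2794.
Then b = (50.82 − 0.22·54.2794) / 0.18 = 215.992.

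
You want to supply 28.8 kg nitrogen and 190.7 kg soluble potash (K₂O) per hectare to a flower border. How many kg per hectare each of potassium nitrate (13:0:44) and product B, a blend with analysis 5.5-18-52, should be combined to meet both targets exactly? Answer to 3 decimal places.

103.399 kg potassium nitrate, 279.240 kg product B

Per-hectare balance (a = potassium nitrate, b = product B):
N: 0.13·a + 0.055·b = 28.8
K₂O: 0.44·a + 0.52·b = 190.7
Solving simultaneously: a = 103.3986, b = 279.2396.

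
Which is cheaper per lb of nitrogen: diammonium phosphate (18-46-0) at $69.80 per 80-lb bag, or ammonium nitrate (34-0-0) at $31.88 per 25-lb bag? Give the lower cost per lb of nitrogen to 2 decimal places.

$3.75 per lb N (ammonium nitrate)

diammonium phosphate: N per bag = 80 × 18% = 14.4 lb; cost = 69.80 / 14.4 = $4.8472/lb N.
ammonium nitrate: N per bag = 25 × 34% = 8.5 lb; cost = 31.88 / 8.5 = $3.7506/lb N.
ammonium nitrate is cheaper.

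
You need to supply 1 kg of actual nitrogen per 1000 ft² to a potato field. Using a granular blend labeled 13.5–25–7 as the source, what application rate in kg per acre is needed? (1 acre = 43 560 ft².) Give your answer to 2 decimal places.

Product per 1000 ft² = 1 / 13.5% = 7.40741 kg.
Convert to per acre: 7.40741 × 43.56 = 322.667 kg.

322.67 kg of product per acre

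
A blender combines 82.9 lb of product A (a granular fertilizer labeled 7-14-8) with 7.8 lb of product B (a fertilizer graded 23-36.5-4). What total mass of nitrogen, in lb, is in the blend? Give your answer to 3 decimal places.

7.597 lb N

N mass = 7%×82.9 + 23%×7.8 = 7.597 lb.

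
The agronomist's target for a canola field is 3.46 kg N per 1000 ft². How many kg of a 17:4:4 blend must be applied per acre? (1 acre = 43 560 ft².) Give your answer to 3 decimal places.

Product per 1000 ft² = 3.46 / 17% = 20.3529 kg.
Convert to per acre: 20.3529 × 43.56 = 886.5741 kg.

886.574 kg of product per acre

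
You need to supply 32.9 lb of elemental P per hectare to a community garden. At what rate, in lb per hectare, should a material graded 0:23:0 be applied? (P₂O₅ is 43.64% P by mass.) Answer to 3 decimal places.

As P₂O₅: 32.9 / 0.4364 = 75.3896 lb per hectare.
Product per hectare = 75.3896 / 23% = 327.7807 lb.

327.781 lb of product per hectare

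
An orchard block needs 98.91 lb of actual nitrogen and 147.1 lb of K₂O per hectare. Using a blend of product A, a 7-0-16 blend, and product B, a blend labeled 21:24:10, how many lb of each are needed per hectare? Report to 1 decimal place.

Let a = lb of product A, b = lb of product B (per hectare).
N: 0.07·a + 0.21·b = 98.91
K₂O: 0.16·a + 0.1·b = 147.1
From row1: a = (98.91 − 0.21·b) / 0.07.
Into row2: 0.16·(98.91 − 0.21·b)/0.07 + 0.1·b = 147.1 → b = 207.842, a = 789.474.

789.5 lb product A, 207.8 lb product B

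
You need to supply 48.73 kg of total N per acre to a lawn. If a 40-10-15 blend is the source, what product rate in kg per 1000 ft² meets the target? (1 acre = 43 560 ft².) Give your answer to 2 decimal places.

2.80 kg of product per thousand sq ft

Product per acre = 48.73 / 40% = 121.825 kg.
Convert to per 1000 ft²: 121.825 × 0.0229568 = 2.79672 kg.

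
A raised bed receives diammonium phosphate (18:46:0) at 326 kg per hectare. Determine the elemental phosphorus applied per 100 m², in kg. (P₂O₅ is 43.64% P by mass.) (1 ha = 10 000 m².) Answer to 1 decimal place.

P₂O₅ per hectare = 326 × 46% = 149.96 kg.
Elemental P = 149.96 × 0.4364 = 65.4425 kg per hectare.
Convert to per 100 m²: 65.4425 × 0.01 = 0.654425 kg.

0.7 kg P per hundred sq m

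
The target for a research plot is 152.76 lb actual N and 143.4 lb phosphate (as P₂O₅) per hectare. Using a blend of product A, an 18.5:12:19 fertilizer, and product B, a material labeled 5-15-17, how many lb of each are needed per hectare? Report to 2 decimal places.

723.86 lb product A, 376.91 lb product B

Let a = lb of product A, b = lb of product B (per hectare).
N: 0.185·a + 0.05·b = 152.76
P₂O₅: 0.12·a + 0.15·b = 143.4
Eliminate b: (row1) − 0.05/0.15·(row2) → 0.145·a = 104.96, so a = 723.862.
Then b = (143.4 − 0.12·723.862) / 0.15 = 376.9103.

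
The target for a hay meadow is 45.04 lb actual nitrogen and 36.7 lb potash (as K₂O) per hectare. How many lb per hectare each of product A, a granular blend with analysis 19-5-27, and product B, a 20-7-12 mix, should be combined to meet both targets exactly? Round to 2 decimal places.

62.03 lb product A, 166.28 lb product B

Let a = lb of product A, b = lb of product B (per hectare).
N: 0.19·a + 0.2·b = 45.04
K₂O: 0.27·a + 0.12·b = 36.7
Eliminate a: (row1) − 0.19/0.27·(row2) → 0.115556·b = 19.2141, so b = 166.276.
Back-substitute: a = (45.04 − 0.2·166.276) / 0.19 = 62.0256.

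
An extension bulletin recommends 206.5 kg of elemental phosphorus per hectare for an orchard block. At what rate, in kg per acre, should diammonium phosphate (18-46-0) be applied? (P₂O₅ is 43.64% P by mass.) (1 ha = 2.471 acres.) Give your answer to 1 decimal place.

416.3 kg of product per acre

As P₂O₅: 206.5 / 0.4364 = 473.19 kg per hectare.
Product per hectare = 473.19 / 46% = 1028.67 kg.
Convert to per acre: 1028.67 × 0.404694 = 416.298 kg.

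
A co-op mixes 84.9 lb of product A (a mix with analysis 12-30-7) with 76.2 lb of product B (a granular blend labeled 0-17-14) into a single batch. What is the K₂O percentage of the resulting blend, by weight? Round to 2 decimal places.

Total mass = 84.9 + 76.2 = 161.1 lb.
K₂O mass = 7%×84.9 + 14%×76.2 = 16.611 lb.
% K₂O = 16.611 / 161.1 = 10.311%.

10.31% K₂O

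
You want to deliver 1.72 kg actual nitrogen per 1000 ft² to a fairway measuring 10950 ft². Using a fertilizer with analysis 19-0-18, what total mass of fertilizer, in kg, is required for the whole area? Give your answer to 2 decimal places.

Product per 1000 ft² = 1.72 / 19% = 9.05263 kg.
Total product = 9.05263 × 10950 / 1000 = 99.1263 kg.

99.13 kg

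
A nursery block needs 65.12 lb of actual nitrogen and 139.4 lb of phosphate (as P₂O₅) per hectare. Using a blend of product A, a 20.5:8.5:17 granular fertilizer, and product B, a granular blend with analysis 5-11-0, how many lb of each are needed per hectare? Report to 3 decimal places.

Per-hectare balance (a = product A, b = product B):
N: 0.205·a + 0.05·b = 65.12
P₂O₅: 0.085·a + 0.11·b = 139.4
Solving simultaneously: a = 10.5574, b = 1259.1148.

10.557 lb product A, 1259.115 lb product B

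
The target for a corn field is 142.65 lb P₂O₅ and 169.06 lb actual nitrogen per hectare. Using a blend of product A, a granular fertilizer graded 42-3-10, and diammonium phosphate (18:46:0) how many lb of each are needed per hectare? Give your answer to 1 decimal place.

Let a = lb of product A, b = lb of diammonium phosphate (per hectare).
P₂O₅: 0.03·a + 0.46·b = 142.65
N: 0.42·a + 0.18·b = 169.06
Eliminate a: (row1) − 0.03/0.42·(row2) → 0.447143·b = 130.574, so b = 292.019.
Back-substitute: a = (142.65 − 0.46·292.019) / 0.03 = 277.373.

277.4 lb product A, 292.0 lb diammonium phosphate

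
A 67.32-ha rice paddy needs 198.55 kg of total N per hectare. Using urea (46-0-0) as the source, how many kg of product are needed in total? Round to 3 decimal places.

29057.361 kg

Product per hectare = 198.55 / 46% = 431.63 kg.
Total product = 431.63 × 67.32 = 29057.3609 kg.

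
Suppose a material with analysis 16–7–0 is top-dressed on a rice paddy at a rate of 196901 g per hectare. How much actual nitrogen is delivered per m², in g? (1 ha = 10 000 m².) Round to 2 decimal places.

3.15 g N per sq m

nitrogen per hectare = 196901 × 16% = 31504.2 g.
Convert to per m²: 31504.2 × 0.0001 = 3.15042 g.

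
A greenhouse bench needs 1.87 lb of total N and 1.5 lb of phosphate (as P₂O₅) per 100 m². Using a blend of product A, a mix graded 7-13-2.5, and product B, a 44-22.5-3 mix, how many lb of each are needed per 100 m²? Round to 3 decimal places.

With a, b = lb per 100 m² of product A and product B:
N: 0.07·a + 0.44·b = 1.87
P₂O₅: 0.13·a + 0.225·b = 1.5
From row1: a = (1.87 − 0.44·b) / 0.07.
Into row2: 0.13·(1.87 − 0.44·b)/0.07 + 0.225·b = 1.5 → b = 3.33172, a = 5.77201.

5.772 lb product A, 3.332 lb product B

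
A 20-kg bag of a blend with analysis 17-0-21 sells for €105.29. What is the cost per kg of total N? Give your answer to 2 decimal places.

N in bag = 20 × 17% = 3.4 kg.
Cost per kg N = €105.29 / 3.4 = €30.9676.

€30.97 per kg N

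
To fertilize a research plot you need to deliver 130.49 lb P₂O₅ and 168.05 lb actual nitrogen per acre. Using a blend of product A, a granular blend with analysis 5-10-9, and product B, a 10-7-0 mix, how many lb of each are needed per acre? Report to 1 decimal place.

With a, b = lb per acre of product A and product B:
P₂O₅: 0.1·a + 0.07·b = 130.49
N: 0.05·a + 0.1·b = 168.05
Eliminate a: (row1) − 0.1/0.05·(row2) → -0.13·b = -205.61, so b = 1581.62.
Back-substitute: a = (130.49 − 0.07·1581.62) / 0.1 = 197.769.

197.8 lb product A, 1581.6 lb product B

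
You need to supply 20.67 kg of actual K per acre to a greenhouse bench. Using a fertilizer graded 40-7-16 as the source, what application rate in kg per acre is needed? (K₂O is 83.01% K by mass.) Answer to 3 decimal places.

155.629 kg of product per acre

As K₂O: 20.67 / 0.8301 = 24.9006 kg per acre.
Product per acre = 24.9006 / 16% = 155.6288 kg.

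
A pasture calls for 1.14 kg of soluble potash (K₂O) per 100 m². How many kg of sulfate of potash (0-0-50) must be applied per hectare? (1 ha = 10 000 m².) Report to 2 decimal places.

Product per 100 m² = 1.14 / 50% = 2.28 kg.
Convert to per hectare: 2.28 × 100 = 228 kg.

228.00 kg of product per hectare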